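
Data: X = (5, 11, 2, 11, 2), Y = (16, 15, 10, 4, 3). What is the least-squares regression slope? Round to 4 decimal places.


b = sum((xi-xbar)(yi-ybar)) / sum((xi-xbar)^2)
n = 5, xbar = 31/5 = 6.2, ybar = 48/5 = 9.6
Sxy = sum((xi-xbar)(yi-ybar)) = 17.4
Sxx = sum((xi-xbar)^2) = 82.8
b = Sxy / Sxx = 29/138 ≈ 0.210145

0.2101


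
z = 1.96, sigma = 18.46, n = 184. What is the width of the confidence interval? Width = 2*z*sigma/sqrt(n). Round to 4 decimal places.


width = 2*z*sigma/sqrt(n)
2*z*sigma = 2 * 1.96 * 18.46 = 72.3632
sqrt(184) ≈ 13.564660
width = 72.3632 / 13.564660 ≈ 5.334686

5.3347


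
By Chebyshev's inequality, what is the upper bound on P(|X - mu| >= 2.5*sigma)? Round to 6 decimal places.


P <= 1/k^2
k^2 = 2.5^2 = 6.25
1/k^2 = 1 / 6.25 = 0.16

0.160000


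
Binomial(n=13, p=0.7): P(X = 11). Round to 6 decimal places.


P = C(n,k) * p^k * (1-p)^(n-k)
C(13,11) = 78
p^k = 0.7^11 ≈ 0.01977327
(1-p)^(n-k) = 0.3^2 = 0.09
P = 78 * 0.01977327 * 0.09 ≈ 0.138808

0.138808


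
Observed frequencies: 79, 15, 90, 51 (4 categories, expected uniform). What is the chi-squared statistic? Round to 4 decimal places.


chi2 = sum((O-E)^2/E), E = total/4
total = 235, E = 235/4 = 58.75
(79 - 58.75)^2 / 58.75 = 410.0625 / 58.75 = 6561/940 ≈ 6.979787
(15 - 58.75)^2 / 58.75 = 1914.0625 / 58.75 = 6125/188 ≈ 32.579787
(90 - 58.75)^2 / 58.75 = 976.5625 / 58.75 = 3125/188 ≈ 16.622340
(51 - 58.75)^2 / 58.75 = 60.0625 / 58.75 = 961/940 ≈ 1.022340
chi2 = 13443/235 ≈ 57.204255

57.2043


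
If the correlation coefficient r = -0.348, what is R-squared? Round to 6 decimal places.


R^2 = r^2 = (-0.348)^2 = 0.121104

0.121104


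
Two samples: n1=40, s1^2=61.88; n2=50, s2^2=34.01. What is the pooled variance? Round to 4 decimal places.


sp^2 = ((n1-1)*s1^2 + (n2-1)*s2^2)/(n1+n2-2)
(n1-1)*s1^2 = 39 * 61.88 = 2413.32
(n2-1)*s2^2 = 49 * 34.01 = 1666.49
numerator = 2413.32 + 1666.49 = 4079.81
n1+n2-2 = 88
sp^2 = 4079.81 / 88 = 407981/8800 ≈ 46.361477

46.3615


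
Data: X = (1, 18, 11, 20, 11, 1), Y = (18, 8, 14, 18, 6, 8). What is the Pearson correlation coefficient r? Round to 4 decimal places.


r = sum((xi-xbar)(yi-ybar)) / sqrt(sum((xi-xbar)^2) * sum((yi-ybar)^2))
n = 6, xbar = 62/6 = 31/3 ≈ 10.333333, ybar = 72/6 = 12
Sxy = sum((xi-xbar)(yi-ybar)) = 6
Sxx = sum((xi-xbar)^2) = 982/3 ≈ 327.333333
Syy = sum((yi-ybar)^2) = 144
sqrt(Sxx*Syy) ≈ 217.108268
r = Sxy / sqrt(Sxx*Syy) = 6 / 217.108268 ≈ 0.027636

0.0276


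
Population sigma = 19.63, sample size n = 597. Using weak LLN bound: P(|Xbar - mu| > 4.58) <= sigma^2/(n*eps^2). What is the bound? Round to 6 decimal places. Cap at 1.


bound = min(1, sigma^2/(n*eps^2))
sigma^2 = 19.63^2 = 385.3369
n*eps^2 = 597 * 4.58^2 = 597 * 20.9764 = 12522.9108
sigma^2/(n*eps^2) = 385.3369 / 12522.9108 ≈ 0.03077055

0.030771


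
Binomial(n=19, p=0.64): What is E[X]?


E[X] = n*p = 19 * 0.64 = 12.16

12.16


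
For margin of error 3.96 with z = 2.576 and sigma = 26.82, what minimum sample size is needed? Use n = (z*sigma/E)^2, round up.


z*sigma/E = 2.576 * 26.82 / 3.96 = 23989/1375 ≈ 17.446545
(z*sigma/E)^2 ≈ 304.381948
round up: n = 305

305


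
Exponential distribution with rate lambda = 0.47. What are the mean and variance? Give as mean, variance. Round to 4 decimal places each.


mean = 1/lam, var = 1/lam^2
mean = 1 / 0.47 = 100/47 ≈ 2.127660
lam^2 = 0.47^2 = 0.2209
var = 1 / 0.2209 = 10000/2209 ≈ 4.526935

2.1277, 4.5269


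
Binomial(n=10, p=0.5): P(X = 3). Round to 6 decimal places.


P = C(n,k) * p^k * (1-p)^(n-k)
C(10,3) = 120
p^k = 0.5^3 = 0.125
(1-p)^(n-k) = 0.5^7 = 0.0078125
P = 120 * 0.125 * 0.0078125 = 15/128 ≈ 0.117188

0.117188


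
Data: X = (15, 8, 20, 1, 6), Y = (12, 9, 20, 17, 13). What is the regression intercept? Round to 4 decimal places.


a = ybar - b*xbar, where b = sum((xi-xbar)(yi-ybar)) / sum((xi-xbar)^2)
n = 5, xbar = 50/5 = 10, ybar = 71/5 = 14.2
Sxy = sum((xi-xbar)(yi-ybar)) = 37
Sxx = sum((xi-xbar)^2) = 226
b = Sxy / Sxx = 37/226 ≈ 0.163717
a = 14.2 - 0.163717 * 10 = 7098/565 ≈ 12.562832

12.5628


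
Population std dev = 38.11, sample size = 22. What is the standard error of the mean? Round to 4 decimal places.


SE = sigma / sqrt(n)
sqrt(22) ≈ 4.690416
SE = 38.11 / 4.690416 ≈ 8.125079

8.1251


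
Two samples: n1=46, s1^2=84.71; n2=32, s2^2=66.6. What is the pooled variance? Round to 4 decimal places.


sp^2 = ((n1-1)*s1^2 + (n2-1)*s2^2)/(n1+n2-2)
(n1-1)*s1^2 = 45 * 84.71 = 3811.95
(n2-1)*s2^2 = 31 * 66.6 = 2064.6
numerator = 3811.95 + 2064.6 = 5876.55
n1+n2-2 = 76
sp^2 = 5876.55 / 76 = 117531/1520 ≈ 77.323026

77.3230


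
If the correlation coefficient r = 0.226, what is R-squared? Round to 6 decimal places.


R^2 = r^2 = (0.226)^2 = 0.051076

0.051076


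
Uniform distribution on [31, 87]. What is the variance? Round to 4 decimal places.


Var = (b-a)^2 / 12
(b-a)^2 = (87 - 31)^2 = 3136
Var = 3136/12 ≈ 261.333333

261.3333


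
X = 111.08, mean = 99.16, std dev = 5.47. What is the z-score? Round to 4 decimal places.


z = (X - mu) / sigma
X - mu = 111.08 - 99.16 = 11.92
z = 11.92 / 5.47 = 1192/547 ≈ 2.179159

2.1792


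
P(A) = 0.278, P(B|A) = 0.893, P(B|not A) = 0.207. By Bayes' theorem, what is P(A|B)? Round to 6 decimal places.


P(A|B) = P(B|A)*P(A) / P(B), P(B) = P(B|A)*P(A) + P(B|not A)*P(not A)
P(B|A)*P(A) = 0.893 * 0.278 = 0.248254
P(B|not A)*P(not A) = 0.207 * 0.722 = 0.149454
P(B) = 0.248254 + 0.149454 = 0.397708
P(A|B) = 0.248254 / 0.397708 ≈ 0.62421173

0.624212


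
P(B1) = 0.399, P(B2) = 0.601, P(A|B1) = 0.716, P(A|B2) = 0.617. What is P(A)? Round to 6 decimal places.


P(A) = P(A|B1)*P(B1) + P(A|B2)*P(B2)
P(A|B1)*P(B1) = 0.716 * 0.399 = 0.285684
P(A|B2)*P(B2) = 0.617 * 0.601 = 0.370817
P(A) = 0.285684 + 0.370817 = 0.656501

0.656501


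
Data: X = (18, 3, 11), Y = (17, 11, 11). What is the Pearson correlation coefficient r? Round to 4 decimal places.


r = sum((xi-xbar)(yi-ybar)) / sqrt(sum((xi-xbar)^2) * sum((yi-ybar)^2))
n = 3, xbar = 32/3 ≈ 10.666667, ybar = 39/3 = 13
Sxy = sum((xi-xbar)(yi-ybar)) = 44
Sxx = sum((xi-xbar)^2) = 338/3 ≈ 112.666667
Syy = sum((yi-ybar)^2) = 24
sqrt(Sxx*Syy) = 52
r = Sxy / sqrt(Sxx*Syy) = 44 / 52 = 11/13 ≈ 0.846154

0.8462


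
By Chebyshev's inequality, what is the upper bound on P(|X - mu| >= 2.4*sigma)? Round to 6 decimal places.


P <= 1/k^2
k^2 = 2.4^2 = 5.76
1/k^2 = 1 / 5.76 = 25/144 ≈ 0.17361111

0.173611


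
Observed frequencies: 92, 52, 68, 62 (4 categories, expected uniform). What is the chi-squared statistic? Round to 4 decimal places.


chi2 = sum((O-E)^2/E), E = total/4
total = 274, E = 274/4 = 68.5
(92 - 68.5)^2 / 68.5 = 552.25 / 68.5 = 2209/274 ≈ 8.062044
(52 - 68.5)^2 / 68.5 = 272.25 / 68.5 = 1089/274 ≈ 3.974453
(68 - 68.5)^2 / 68.5 = 0.25 / 68.5 = 1/274 ≈ 0.003650
(62 - 68.5)^2 / 68.5 = 42.25 / 68.5 = 169/274 ≈ 0.616788
chi2 = 1734/137 ≈ 12.656934

12.6569


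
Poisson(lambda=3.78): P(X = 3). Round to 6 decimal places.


P = e^(-lam) * lam^k / k!
e^(-3.78) ≈ 0.02282269
lam^k = 3.78^3 = 54.010152
k! = 3! = 6
P = 0.02282269 * 54.010152 / 6 ≈ 0.205443

0.205443


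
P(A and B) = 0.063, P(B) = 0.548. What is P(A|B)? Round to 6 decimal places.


P(A|B) = P(A and B) / P(B) = 0.063 / 0.548 = 63/548 ≈ 0.11496350

0.114964


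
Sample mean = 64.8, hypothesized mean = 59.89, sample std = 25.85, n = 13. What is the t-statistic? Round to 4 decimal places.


t = (xbar - mu0) / (s/sqrt(n))
xbar - mu0 = 64.8 - 59.89 = 4.91
sqrt(13) ≈ 3.60555128
s/sqrt(n) = 25.85 / 3.60555128 ≈ 7.16950004
t = 4.91 / 7.16950004 ≈ 0.684846

0.6848


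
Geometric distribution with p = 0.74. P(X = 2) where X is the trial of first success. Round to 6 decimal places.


P = (1-p)^(k-1) * p
(1-p)^(k-1) = 0.26^1 = 0.26
P = 0.26 * 0.74 = 0.1924

0.192400


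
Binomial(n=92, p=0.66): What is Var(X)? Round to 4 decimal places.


Var = n*p*(1-p) = 92 * 0.66 * 0.34 = 20.6448

20.6448


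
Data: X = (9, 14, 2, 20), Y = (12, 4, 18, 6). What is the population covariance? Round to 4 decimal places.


Cov = (1/n)*sum((xi-xbar)(yi-ybar))
n = 4, xbar = 45/4 = 11.25, ybar = 40/4 = 10
sum((xi-xbar)(yi-ybar)) = -130
Cov = -130 / 4 = -32.5

-32.5000


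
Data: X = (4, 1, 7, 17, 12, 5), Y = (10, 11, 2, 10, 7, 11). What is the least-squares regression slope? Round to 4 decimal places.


b = sum((xi-xbar)(yi-ybar)) / sum((xi-xbar)^2)
n = 6, xbar = 46/6 = 23/3 ≈ 7.666667, ybar = 51/6 = 8.5
Sxy = sum((xi-xbar)(yi-ybar)) = -17
Sxx = sum((xi-xbar)^2) = 514/3 ≈ 171.333333
b = Sxy / Sxx = -51/514 ≈ -0.099222

-0.0992


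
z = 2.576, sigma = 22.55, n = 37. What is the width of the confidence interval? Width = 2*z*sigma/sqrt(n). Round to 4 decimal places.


width = 2*z*sigma/sqrt(n)
2*z*sigma = 2 * 2.576 * 22.55 = 116.1776
sqrt(37) ≈ 6.082763
width = 116.1776 / 6.082763 ≈ 19.099480

19.0995


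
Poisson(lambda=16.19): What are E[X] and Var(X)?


E[X] = Var(X) = lambda = 16.19

16.19, 16.19


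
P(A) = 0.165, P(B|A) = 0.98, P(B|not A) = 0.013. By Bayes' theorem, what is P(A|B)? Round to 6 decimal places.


P(A|B) = P(B|A)*P(A) / P(B), P(B) = P(B|A)*P(A) + P(B|not A)*P(not A)
P(B|A)*P(A) = 0.98 * 0.165 = 0.1617
P(B|not A)*P(not A) = 0.013 * 0.835 = 0.010855
P(B) = 0.1617 + 0.010855 = 0.172555
P(A|B) = 0.1617 / 0.172555 ≈ 0.93709252

0.937093


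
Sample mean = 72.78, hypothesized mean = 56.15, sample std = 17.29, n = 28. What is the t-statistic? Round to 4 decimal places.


t = (xbar - mu0) / (s/sqrt(n))
xbar - mu0 = 72.78 - 56.15 = 16.63
sqrt(28) ≈ 5.29150262
s/sqrt(n) = 17.29 / 5.29150262 ≈ 3.26750287
t = 16.63 / 3.26750287 ≈ 5.089514

5.0895


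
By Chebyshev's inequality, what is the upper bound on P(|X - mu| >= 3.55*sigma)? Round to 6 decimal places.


P <= 1/k^2
k^2 = 3.55^2 = 12.6025
1/k^2 = 1 / 12.6025 = 400/5041 ≈ 0.07934934

0.079349


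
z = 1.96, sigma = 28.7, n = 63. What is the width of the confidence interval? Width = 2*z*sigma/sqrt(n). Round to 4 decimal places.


width = 2*z*sigma/sqrt(n)
2*z*sigma = 2 * 1.96 * 28.7 = 112.504
sqrt(63) ≈ 7.937254
width = 112.504 / 7.937254 ≈ 14.174172

14.1742


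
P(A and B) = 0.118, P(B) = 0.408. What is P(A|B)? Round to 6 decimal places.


P(A|B) = P(A and B) / P(B) = 0.118 / 0.408 = 59/204 ≈ 0.28921569

0.289216


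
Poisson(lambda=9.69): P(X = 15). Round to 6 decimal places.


P = e^(-lam) * lam^k / k!
e^(-9.69) ≈ 0.00006189940
lam^k = 9.69^15 ≈ 623528998095249.134743
k! = 15! = 1307674368000
P = 0.00006189940 * 623528998095249.134743 / 1307674368000 ≈ 0.029515

0.029515


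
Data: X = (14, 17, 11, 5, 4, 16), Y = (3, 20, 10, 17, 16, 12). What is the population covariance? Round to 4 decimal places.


Cov = (1/n)*sum((xi-xbar)(yi-ybar))
n = 6, xbar = 67/6 ≈ 11.166667, ybar = 78/6 = 13
sum((xi-xbar)(yi-ybar)) = -38
Cov = -38 / 6 = -19/3 ≈ -6.333333

-6.3333


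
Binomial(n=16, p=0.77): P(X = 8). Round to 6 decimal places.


P = C(n,k) * p^k * (1-p)^(n-k)
C(16,8) = 12870
p^k = 0.77^8 ≈ 0.1235736
(1-p)^(n-k) = 0.23^8 ≈ 0.000007831099
P = 12870 * 0.1235736 * 0.000007831099 ≈ 0.012455

0.012455


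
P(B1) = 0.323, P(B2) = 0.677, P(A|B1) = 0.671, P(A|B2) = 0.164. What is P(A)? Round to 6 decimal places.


P(A) = P(A|B1)*P(B1) + P(A|B2)*P(B2)
P(A|B1)*P(B1) = 0.671 * 0.323 = 0.216733
P(A|B2)*P(B2) = 0.164 * 0.677 = 0.111028
P(A) = 0.216733 + 0.111028 = 0.327761

0.327761


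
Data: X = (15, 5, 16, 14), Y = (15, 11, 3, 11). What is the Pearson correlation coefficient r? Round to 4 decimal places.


r = sum((xi-xbar)(yi-ybar)) / sqrt(sum((xi-xbar)^2) * sum((yi-ybar)^2))
n = 4, xbar = 50/4 = 12.5, ybar = 40/4 = 10
Sxy = sum((xi-xbar)(yi-ybar)) = -18
Sxx = sum((xi-xbar)^2) = 77
Syy = sum((yi-ybar)^2) = 76
sqrt(Sxx*Syy) ≈ 76.498366
r = Sxy / sqrt(Sxx*Syy) = -18 / 76.498366 ≈ -0.235299

-0.2353


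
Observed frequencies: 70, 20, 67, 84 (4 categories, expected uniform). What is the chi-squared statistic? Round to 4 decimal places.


chi2 = sum((O-E)^2/E), E = total/4
total = 241, E = 241/4 = 60.25
(70 - 60.25)^2 / 60.25 = 95.0625 / 60.25 = 1521/964 ≈ 1.577801
(20 - 60.25)^2 / 60.25 = 1620.0625 / 60.25 = 25921/964 ≈ 26.889004
(67 - 60.25)^2 / 60.25 = 45.5625 / 60.25 = 729/964 ≈ 0.756224
(84 - 60.25)^2 / 60.25 = 564.0625 / 60.25 = 9025/964 ≈ 9.362033
chi2 = 9299/241 ≈ 38.585062

38.5851


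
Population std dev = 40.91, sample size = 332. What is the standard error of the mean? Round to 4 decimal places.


SE = sigma / sqrt(n)
sqrt(332) ≈ 18.220867
SE = 40.91 / 18.220867 ≈ 2.245228

2.2452


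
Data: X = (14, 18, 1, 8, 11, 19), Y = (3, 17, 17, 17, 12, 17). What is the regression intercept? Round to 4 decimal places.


a = ybar - b*xbar, where b = sum((xi-xbar)(yi-ybar)) / sum((xi-xbar)^2)
n = 6, xbar = 71/6 ≈ 11.833333, ybar = 83/6 ≈ 13.833333
Sxy = sum((xi-xbar)(yi-ybar)) = -157/6 ≈ -26.166667
Sxx = sum((xi-xbar)^2) = 1361/6 ≈ 226.833333
b = Sxy / Sxx = -157/1361 ≈ -0.115356
a = 13.833333 - (-0.115356) * 11.833333 = 20685/1361 ≈ 15.198384

15.1984


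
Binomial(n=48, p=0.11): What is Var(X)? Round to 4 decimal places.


Var = n*p*(1-p) = 48 * 0.11 * 0.89 = 4.6992

4.6992


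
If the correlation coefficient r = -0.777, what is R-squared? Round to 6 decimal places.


R^2 = r^2 = (-0.777)^2 = 0.603729

0.603729


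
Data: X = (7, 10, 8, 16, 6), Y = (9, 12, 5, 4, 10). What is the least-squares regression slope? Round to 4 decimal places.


b = sum((xi-xbar)(yi-ybar)) / sum((xi-xbar)^2)
n = 5, xbar = 47/5 = 9.4, ybar = 40/5 = 8
Sxy = sum((xi-xbar)(yi-ybar)) = -29
Sxx = sum((xi-xbar)^2) = 63.2
b = Sxy / Sxx = -145/316 ≈ -0.458861

-0.4589


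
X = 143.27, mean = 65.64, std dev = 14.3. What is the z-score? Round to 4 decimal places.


z = (X - mu) / sigma
X - mu = 143.27 - 65.64 = 77.63
z = 77.63 / 14.3 = 7763/1430 ≈ 5.428671

5.4287


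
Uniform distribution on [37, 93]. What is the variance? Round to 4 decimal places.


Var = (b-a)^2 / 12
(b-a)^2 = (93 - 37)^2 = 3136
Var = 3136/12 ≈ 261.333333

261.3333


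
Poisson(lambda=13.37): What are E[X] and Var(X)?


E[X] = Var(X) = lambda = 13.37

13.37, 13.37


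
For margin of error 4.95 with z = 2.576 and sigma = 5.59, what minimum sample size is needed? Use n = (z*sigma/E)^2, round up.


z*sigma/E = 2.576 * 5.59 / 4.95 ≈ 2.909059
(z*sigma/E)^2 ≈ 8.462622
round up: n = 9

9


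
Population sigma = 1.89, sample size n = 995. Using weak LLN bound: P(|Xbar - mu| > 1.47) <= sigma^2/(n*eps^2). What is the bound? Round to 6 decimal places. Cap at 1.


bound = min(1, sigma^2/(n*eps^2))
sigma^2 = 1.89^2 = 3.5721
n*eps^2 = 995 * 1.47^2 = 995 * 2.1609 = 2150.0955
sigma^2/(n*eps^2) = 3.5721 / 2150.0955 ≈ 0.00166137

0.001661


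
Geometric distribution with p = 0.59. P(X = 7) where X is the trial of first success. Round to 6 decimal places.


P = (1-p)^(k-1) * p
(1-p)^(k-1) = 0.41^6 ≈ 0.004750104
P = 0.004750104 * 0.59 ≈ 0.002802562

0.002803


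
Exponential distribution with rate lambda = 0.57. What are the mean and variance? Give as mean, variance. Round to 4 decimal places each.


mean = 1/lam, var = 1/lam^2
mean = 1 / 0.57 = 100/57 ≈ 1.754386
lam^2 = 0.57^2 = 0.3249
var = 1 / 0.3249 = 10000/3249 ≈ 3.077870

1.7544, 3.0779


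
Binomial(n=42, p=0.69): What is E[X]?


E[X] = n*p = 42 * 0.69 = 28.98

28.98


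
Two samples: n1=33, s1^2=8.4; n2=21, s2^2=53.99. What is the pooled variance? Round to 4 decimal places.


sp^2 = ((n1-1)*s1^2 + (n2-1)*s2^2)/(n1+n2-2)
(n1-1)*s1^2 = 32 * 8.4 = 268.8
(n2-1)*s2^2 = 20 * 53.99 = 1079.8
numerator = 268.8 + 1079.8 = 1348.6
n1+n2-2 = 52
sp^2 = 1348.6 / 52 = 6743/260 ≈ 25.934615

25.9346


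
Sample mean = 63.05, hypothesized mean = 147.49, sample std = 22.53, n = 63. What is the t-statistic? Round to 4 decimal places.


t = (xbar - mu0) / (s/sqrt(n))
xbar - mu0 = 63.05 - 147.49 = -84.44
sqrt(63) ≈ 7.93725393
s/sqrt(n) = 22.53 / 7.93725393 ≈ 2.83851319
t = -84.44 / 2.83851319 ≈ -29.747968

-29.7480


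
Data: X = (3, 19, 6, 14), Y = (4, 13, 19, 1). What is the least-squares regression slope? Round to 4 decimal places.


b = sum((xi-xbar)(yi-ybar)) / sum((xi-xbar)^2)
n = 4, xbar = 42/4 = 10.5, ybar = 37/4 = 9.25
Sxy = sum((xi-xbar)(yi-ybar)) = -1.5
Sxx = sum((xi-xbar)^2) = 161
b = Sxy / Sxx = -3/322 ≈ -0.009317

-0.0093


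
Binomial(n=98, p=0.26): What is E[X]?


E[X] = n*p = 98 * 0.26 = 25.48

25.48


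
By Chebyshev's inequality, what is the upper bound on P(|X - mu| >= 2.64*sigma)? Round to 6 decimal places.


P <= 1/k^2
k^2 = 2.64^2 = 6.9696
1/k^2 = 1 / 6.9696 = 625/4356 ≈ 0.14348026

0.143480


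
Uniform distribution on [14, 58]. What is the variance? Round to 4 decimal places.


Var = (b-a)^2 / 12
(b-a)^2 = (58 - 14)^2 = 1936
Var = 1936/12 ≈ 161.333333

161.3333


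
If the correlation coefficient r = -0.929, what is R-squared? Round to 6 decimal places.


R^2 = r^2 = (-0.929)^2 = 0.863041

0.863041


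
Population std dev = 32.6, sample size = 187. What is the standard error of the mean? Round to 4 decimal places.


SE = sigma / sqrt(n)
sqrt(187) ≈ 13.674794
SE = 32.6 / 13.674794 ≈ 2.383948

2.3839


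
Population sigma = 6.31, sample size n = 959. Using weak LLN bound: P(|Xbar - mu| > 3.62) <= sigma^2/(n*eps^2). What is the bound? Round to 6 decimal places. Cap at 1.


bound = min(1, sigma^2/(n*eps^2))
sigma^2 = 6.31^2 = 39.8161
n*eps^2 = 959 * 3.62^2 = 959 * 13.1044 = 12567.1196
sigma^2/(n*eps^2) = 39.8161 / 12567.1196 ≈ 0.00316828

0.003168


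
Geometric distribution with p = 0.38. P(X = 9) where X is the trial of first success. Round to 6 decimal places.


P = (1-p)^(k-1) * p
(1-p)^(k-1) = 0.62^8 ≈ 0.02183401
P = 0.02183401 * 0.38 ≈ 0.008296924

0.008297


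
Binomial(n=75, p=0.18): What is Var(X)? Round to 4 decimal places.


Var = n*p*(1-p) = 75 * 0.18 * 0.82 = 11.07

11.0700


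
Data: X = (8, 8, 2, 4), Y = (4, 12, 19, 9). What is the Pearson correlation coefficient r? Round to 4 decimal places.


r = sum((xi-xbar)(yi-ybar)) / sqrt(sum((xi-xbar)^2) * sum((yi-ybar)^2))
n = 4, xbar = 22/4 = 5.5, ybar = 44/4 = 11
Sxy = sum((xi-xbar)(yi-ybar)) = -40
Sxx = sum((xi-xbar)^2) = 27
Syy = sum((yi-ybar)^2) = 118
sqrt(Sxx*Syy) ≈ 56.444663
r = Sxy / sqrt(Sxx*Syy) = -40 / 56.444663 ≈ -0.708659

-0.7087


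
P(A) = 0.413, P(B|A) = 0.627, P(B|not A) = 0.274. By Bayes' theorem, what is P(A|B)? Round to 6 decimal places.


P(A|B) = P(B|A)*P(A) / P(B), P(B) = P(B|A)*P(A) + P(B|not A)*P(not A)
P(B|A)*P(A) = 0.627 * 0.413 = 0.258951
P(B|not A)*P(not A) = 0.274 * 0.587 = 0.160838
P(B) = 0.258951 + 0.160838 = 0.419789
P(A|B) = 0.258951 / 0.419789 ≈ 0.61685990

0.616860


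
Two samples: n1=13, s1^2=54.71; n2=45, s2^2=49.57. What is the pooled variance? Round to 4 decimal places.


sp^2 = ((n1-1)*s1^2 + (n2-1)*s2^2)/(n1+n2-2)
(n1-1)*s1^2 = 12 * 54.71 = 656.52
(n2-1)*s2^2 = 44 * 49.57 = 2181.08
numerator = 656.52 + 2181.08 = 2837.6
n1+n2-2 = 56
sp^2 = 2837.6 / 56 = 3547/70 ≈ 50.671429

50.6714


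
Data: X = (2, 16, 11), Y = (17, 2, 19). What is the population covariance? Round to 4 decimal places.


Cov = (1/n)*sum((xi-xbar)(yi-ybar))
n = 3, xbar = 29/3 ≈ 9.666667, ybar = 38/3 ≈ 12.666667
sum((xi-xbar)(yi-ybar)) = -277/3 ≈ -92.333333
Cov = -92.333333 / 3 = -277/9 ≈ -30.777778

-30.7778


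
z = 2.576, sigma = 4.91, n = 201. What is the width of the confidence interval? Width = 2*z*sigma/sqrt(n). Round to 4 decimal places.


width = 2*z*sigma/sqrt(n)
2*z*sigma = 2 * 2.576 * 4.91 = 25.29632
sqrt(201) ≈ 14.177447
width = 25.29632 / 14.177447 ≈ 1.784265

1.7843


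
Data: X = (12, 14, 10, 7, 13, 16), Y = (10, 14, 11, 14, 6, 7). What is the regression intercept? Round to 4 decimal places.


a = ybar - b*xbar, where b = sum((xi-xbar)(yi-ybar)) / sum((xi-xbar)^2)
n = 6, xbar = 72/6 = 12, ybar = 62/6 = 31/3 ≈ 10.333333
Sxy = sum((xi-xbar)(yi-ybar)) = -30
Sxx = sum((xi-xbar)^2) = 50
b = Sxy / Sxx = -0.6
a = 10.333333 - (-0.6) * 12 = 263/15 ≈ 17.533333

17.5333


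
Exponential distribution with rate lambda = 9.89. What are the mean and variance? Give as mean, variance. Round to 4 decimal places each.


mean = 1/lam, var = 1/lam^2
mean = 1 / 9.89 = 100/989 ≈ 0.101112
lam^2 = 9.89^2 = 97.8121
var = 1 / 97.8121 ≈ 0.010224

0.1011, 0.0102


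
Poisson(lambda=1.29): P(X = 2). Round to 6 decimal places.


P = e^(-lam) * lam^k / k!
e^(-1.29) ≈ 0.2752708
lam^k = 1.29^2 = 1.6641
k! = 2! = 2
P = 0.2752708 * 1.6641 / 2 ≈ 0.229039

0.229039


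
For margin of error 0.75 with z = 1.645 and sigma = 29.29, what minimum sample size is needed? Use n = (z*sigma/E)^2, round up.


z*sigma/E = 1.645 * 29.29 / 0.75 ≈ 64.242733
(z*sigma/E)^2 ≈ 4127.128786
round up: n = 4128

4128


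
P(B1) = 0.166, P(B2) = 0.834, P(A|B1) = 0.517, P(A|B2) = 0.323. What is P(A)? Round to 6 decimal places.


P(A) = P(A|B1)*P(B1) + P(A|B2)*P(B2)
P(A|B1)*P(B1) = 0.517 * 0.166 = 0.085822
P(A|B2)*P(B2) = 0.323 * 0.834 = 0.269382
P(A) = 0.085822 + 0.269382 = 0.355204

0.355204


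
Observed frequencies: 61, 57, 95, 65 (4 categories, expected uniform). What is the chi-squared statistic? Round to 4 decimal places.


chi2 = sum((O-E)^2/E), E = total/4
total = 278, E = 278/4 = 69.5
(61 - 69.5)^2 / 69.5 = 72.25 / 69.5 = 289/278 ≈ 1.039568
(57 - 69.5)^2 / 69.5 = 156.25 / 69.5 = 625/278 ≈ 2.248201
(95 - 69.5)^2 / 69.5 = 650.25 / 69.5 = 2601/278 ≈ 9.356115
(65 - 69.5)^2 / 69.5 = 20.25 / 69.5 = 81/278 ≈ 0.291367
chi2 = 1798/139 ≈ 12.935252

12.9353


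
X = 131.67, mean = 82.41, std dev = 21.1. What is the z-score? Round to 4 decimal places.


z = (X - mu) / sigma
X - mu = 131.67 - 82.41 = 49.26
z = 49.26 / 21.1 = 2463/1055 ≈ 2.334597

2.3346


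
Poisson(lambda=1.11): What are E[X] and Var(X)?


E[X] = Var(X) = lambda = 1.11

1.11, 1.11


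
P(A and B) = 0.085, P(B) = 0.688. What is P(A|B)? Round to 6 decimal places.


P(A|B) = P(A and B) / P(B) = 0.085 / 0.688 = 85/688 ≈ 0.12354651

0.123547


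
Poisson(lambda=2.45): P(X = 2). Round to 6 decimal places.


P = e^(-lam) * lam^k / k!
e^(-2.45) ≈ 0.08629359
lam^k = 2.45^2 = 6.0025
k! = 2! = 2
P = 0.08629359 * 6.0025 / 2 ≈ 0.258989

0.258989


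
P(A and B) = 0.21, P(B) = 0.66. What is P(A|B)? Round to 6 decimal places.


P(A|B) = P(A and B) / P(B) = 0.21 / 0.66 = 7/22 ≈ 0.31818182

0.318182


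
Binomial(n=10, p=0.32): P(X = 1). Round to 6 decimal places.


P = C(n,k) * p^k * (1-p)^(n-k)
C(10,1) = 10
p^k = 0.32^1 = 0.32
(1-p)^(n-k) = 0.68^9 ≈ 0.03108710
P = 10 * 0.32 * 0.03108710 ≈ 0.099479

0.099479


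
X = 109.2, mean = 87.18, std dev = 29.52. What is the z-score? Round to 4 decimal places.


z = (X - mu) / sigma
X - mu = 109.2 - 87.18 = 22.02
z = 22.02 / 29.52 = 367/492 ≈ 0.745935

0.7459


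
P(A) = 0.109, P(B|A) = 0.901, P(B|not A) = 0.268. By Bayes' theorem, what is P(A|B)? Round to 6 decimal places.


P(A|B) = P(B|A)*P(A) / P(B), P(B) = P(B|A)*P(A) + P(B|not A)*P(not A)
P(B|A)*P(A) = 0.901 * 0.109 = 0.098209
P(B|not A)*P(not A) = 0.268 * 0.891 = 0.238788
P(B) = 0.098209 + 0.238788 = 0.336997
P(A|B) = 0.098209 / 0.336997 ≈ 0.29142396

0.291424


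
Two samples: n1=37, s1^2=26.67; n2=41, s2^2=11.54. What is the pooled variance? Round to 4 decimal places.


sp^2 = ((n1-1)*s1^2 + (n2-1)*s2^2)/(n1+n2-2)
(n1-1)*s1^2 = 36 * 26.67 = 960.12
(n2-1)*s2^2 = 40 * 11.54 = 461.6
numerator = 960.12 + 461.6 = 1421.72
n1+n2-2 = 76
sp^2 = 1421.72 / 76 = 35543/1900 ≈ 18.706842

18.7068


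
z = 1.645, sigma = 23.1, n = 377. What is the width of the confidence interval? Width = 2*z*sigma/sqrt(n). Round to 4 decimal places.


width = 2*z*sigma/sqrt(n)
2*z*sigma = 2 * 1.645 * 23.1 = 75.999
sqrt(377) ≈ 19.416488
width = 75.999 / 19.416488 ≈ 3.914148

3.9141


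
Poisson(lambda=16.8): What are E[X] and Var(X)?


E[X] = Var(X) = lambda = 16.8

16.8, 16.8


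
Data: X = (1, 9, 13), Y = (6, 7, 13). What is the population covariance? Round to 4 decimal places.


Cov = (1/n)*sum((xi-xbar)(yi-ybar))
n = 3, xbar = 23/3 ≈ 7.666667, ybar = 26/3 ≈ 8.666667
sum((xi-xbar)(yi-ybar)) = 116/3 ≈ 38.666667
Cov = 38.666667 / 3 = 116/9 ≈ 12.888889

12.8889


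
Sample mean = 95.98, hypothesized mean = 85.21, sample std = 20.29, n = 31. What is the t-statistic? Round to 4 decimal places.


t = (xbar - mu0) / (s/sqrt(n))
xbar - mu0 = 95.98 - 85.21 = 10.77
sqrt(31) ≈ 5.56776436
s/sqrt(n) = 20.29 / 5.56776436 ≈ 3.64419158
t = 10.77 / 3.64419158 ≈ 2.955388

2.9554


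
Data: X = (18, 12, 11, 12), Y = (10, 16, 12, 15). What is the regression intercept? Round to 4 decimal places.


a = ybar - b*xbar, where b = sum((xi-xbar)(yi-ybar)) / sum((xi-xbar)^2)
n = 4, xbar = 53/4 = 13.25, ybar = 53/4 = 13.25
Sxy = sum((xi-xbar)(yi-ybar)) = -18.25
Sxx = sum((xi-xbar)^2) = 30.75
b = Sxy / Sxx = -73/123 ≈ -0.593496
a = 13.25 - (-0.593496) * 13.25 = 2597/123 ≈ 21.113821

21.1138


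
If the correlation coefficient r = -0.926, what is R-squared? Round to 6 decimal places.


R^2 = r^2 = (-0.926)^2 = 0.857476

0.857476


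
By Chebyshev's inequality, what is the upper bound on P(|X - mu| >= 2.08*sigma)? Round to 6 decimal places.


P <= 1/k^2
k^2 = 2.08^2 = 4.3264
1/k^2 = 1 / 4.3264 = 625/2704 ≈ 0.23113905

0.231139


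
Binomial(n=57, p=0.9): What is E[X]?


E[X] = n*p = 57 * 0.9 = 51.3

51.3


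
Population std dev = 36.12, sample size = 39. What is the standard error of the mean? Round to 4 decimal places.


SE = sigma / sqrt(n)
sqrt(39) ≈ 6.244998
SE = 36.12 / 6.244998 ≈ 5.783829

5.7838


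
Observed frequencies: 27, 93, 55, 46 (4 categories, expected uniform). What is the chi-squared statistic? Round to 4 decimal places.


chi2 = sum((O-E)^2/E), E = total/4
total = 221, E = 221/4 = 55.25
(27 - 55.25)^2 / 55.25 = 798.0625 / 55.25 = 12769/884 ≈ 14.444570
(93 - 55.25)^2 / 55.25 = 1425.0625 / 55.25 = 22801/884 ≈ 25.792986
(55 - 55.25)^2 / 55.25 = 0.0625 / 55.25 = 1/884 ≈ 0.001131
(46 - 55.25)^2 / 55.25 = 85.5625 / 55.25 = 1369/884 ≈ 1.548643
chi2 = 9235/221 ≈ 41.787330

41.7873


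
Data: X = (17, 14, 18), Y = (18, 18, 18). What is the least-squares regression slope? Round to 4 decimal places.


b = sum((xi-xbar)(yi-ybar)) / sum((xi-xbar)^2)
n = 3, xbar = 49/3 ≈ 16.333333, ybar = 54/3 = 18
Sxy = sum((xi-xbar)(yi-ybar)) = 0
Sxx = sum((xi-xbar)^2) = 26/3 ≈ 8.666667
b = Sxy / Sxx = 0

0.0000


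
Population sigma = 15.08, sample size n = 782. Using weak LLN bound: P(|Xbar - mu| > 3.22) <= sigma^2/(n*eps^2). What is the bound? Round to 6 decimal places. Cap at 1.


bound = min(1, sigma^2/(n*eps^2))
sigma^2 = 15.08^2 = 227.4064
n*eps^2 = 782 * 3.22^2 = 782 * 10.3684 = 8108.0888
sigma^2/(n*eps^2) = 227.4064 / 8108.0888 ≈ 0.02804686

0.028047


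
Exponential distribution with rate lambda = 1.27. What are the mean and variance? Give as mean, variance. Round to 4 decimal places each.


mean = 1/lam, var = 1/lam^2
mean = 1 / 1.27 = 100/127 ≈ 0.787402
lam^2 = 1.27^2 = 1.6129
var = 1 / 1.6129 ≈ 0.620001

0.7874, 0.6200


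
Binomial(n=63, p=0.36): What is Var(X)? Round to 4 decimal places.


Var = n*p*(1-p) = 63 * 0.36 * 0.64 = 14.5152

14.5152


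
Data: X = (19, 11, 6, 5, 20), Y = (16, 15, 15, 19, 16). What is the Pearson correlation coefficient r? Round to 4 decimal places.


r = sum((xi-xbar)(yi-ybar)) / sqrt(sum((xi-xbar)^2) * sum((yi-ybar)^2))
n = 5, xbar = 61/5 = 12.2, ybar = 81/5 = 16.2
Sxy = sum((xi-xbar)(yi-ybar)) = -14.2
Sxx = sum((xi-xbar)^2) = 198.8
Syy = sum((yi-ybar)^2) = 10.8
sqrt(Sxx*Syy) ≈ 46.336163
r = Sxy / sqrt(Sxx*Syy) = -14.2 / 46.336163 ≈ -0.306456

-0.3065


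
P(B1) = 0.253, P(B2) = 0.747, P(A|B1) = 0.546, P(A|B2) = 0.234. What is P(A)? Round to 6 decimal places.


P(A) = P(A|B1)*P(B1) + P(A|B2)*P(B2)
P(A|B1)*P(B1) = 0.546 * 0.253 = 0.138138
P(A|B2)*P(B2) = 0.234 * 0.747 = 0.174798
P(A) = 0.138138 + 0.174798 = 0.312936

0.312936


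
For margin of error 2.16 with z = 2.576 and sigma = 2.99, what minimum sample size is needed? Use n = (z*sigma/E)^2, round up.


z*sigma/E = 2.576 * 2.99 / 2.16 ≈ 3.565852
(z*sigma/E)^2 ≈ 12.715299
round up: n = 13

13


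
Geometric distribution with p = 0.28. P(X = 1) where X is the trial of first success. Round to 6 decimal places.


P = (1-p)^(k-1) * p
(1-p)^(k-1) = 0.72^0 = 1
P = 1 * 0.28 = 0.28

0.280000


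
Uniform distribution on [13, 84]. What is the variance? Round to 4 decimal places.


Var = (b-a)^2 / 12
(b-a)^2 = (84 - 13)^2 = 5041
Var = 5041/12 ≈ 420.083333

420.0833


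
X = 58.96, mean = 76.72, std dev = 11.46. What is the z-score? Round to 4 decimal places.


z = (X - mu) / sigma
X - mu = 58.96 - 76.72 = -17.76
z = -17.76 / 11.46 = -296/191 ≈ -1.549738

-1.5497


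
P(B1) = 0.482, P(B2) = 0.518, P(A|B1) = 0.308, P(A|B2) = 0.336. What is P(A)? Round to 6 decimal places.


P(A) = P(A|B1)*P(B1) + P(A|B2)*P(B2)
P(A|B1)*P(B1) = 0.308 * 0.482 = 0.148456
P(A|B2)*P(B2) = 0.336 * 0.518 = 0.174048
P(A) = 0.148456 + 0.174048 = 0.322504

0.322504


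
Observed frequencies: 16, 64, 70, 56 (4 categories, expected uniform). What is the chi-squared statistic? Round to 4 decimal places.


chi2 = sum((O-E)^2/E), E = total/4
total = 206, E = 206/4 = 51.5
(16 - 51.5)^2 / 51.5 = 1260.25 / 51.5 = 5041/206 ≈ 24.470874
(64 - 51.5)^2 / 51.5 = 156.25 / 51.5 = 625/206 ≈ 3.033981
(70 - 51.5)^2 / 51.5 = 342.25 / 51.5 = 1369/206 ≈ 6.645631
(56 - 51.5)^2 / 51.5 = 20.25 / 51.5 = 81/206 ≈ 0.393204
chi2 = 3558/103 ≈ 34.543689

34.5437


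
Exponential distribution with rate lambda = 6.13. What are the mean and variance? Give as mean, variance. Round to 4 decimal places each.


mean = 1/lam, var = 1/lam^2
mean = 1 / 6.13 = 100/613 ≈ 0.163132
lam^2 = 6.13^2 = 37.5769
var = 1 / 37.5769 ≈ 0.026612

0.1631, 0.0266


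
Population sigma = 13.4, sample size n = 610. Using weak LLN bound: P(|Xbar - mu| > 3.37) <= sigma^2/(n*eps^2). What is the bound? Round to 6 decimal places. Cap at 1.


bound = min(1, sigma^2/(n*eps^2))
sigma^2 = 13.4^2 = 179.56
n*eps^2 = 610 * 3.37^2 = 610 * 11.3569 = 6927.709
sigma^2/(n*eps^2) = 179.56 / 6927.709 ≈ 0.02591910

0.025919


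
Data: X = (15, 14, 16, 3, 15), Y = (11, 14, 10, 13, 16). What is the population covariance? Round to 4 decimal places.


Cov = (1/n)*sum((xi-xbar)(yi-ybar))
n = 5, xbar = 63/5 = 12.6, ybar = 64/5 = 12.8
sum((xi-xbar)(yi-ybar)) = -6.4
Cov = -6.4 / 5 = -1.28

-1.2800


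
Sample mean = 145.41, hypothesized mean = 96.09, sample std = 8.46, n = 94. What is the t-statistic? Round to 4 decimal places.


t = (xbar - mu0) / (s/sqrt(n))
xbar - mu0 = 145.41 - 96.09 = 49.32
sqrt(94) ≈ 9.69535971
s/sqrt(n) = 8.46 / 9.69535971 ≈ 0.87258237
t = 49.32 / 0.87258237 ≈ 56.521884

56.5219


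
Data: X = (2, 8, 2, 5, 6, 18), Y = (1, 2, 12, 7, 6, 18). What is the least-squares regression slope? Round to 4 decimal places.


b = sum((xi-xbar)(yi-ybar)) / sum((xi-xbar)^2)
n = 6, xbar = 41/6 ≈ 6.833333, ybar = 46/6 = 23/3 ≈ 7.666667
Sxy = sum((xi-xbar)(yi-ybar)) = 368/3 ≈ 122.666667
Sxx = sum((xi-xbar)^2) = 1061/6 ≈ 176.833333
b = Sxy / Sxx = 736/1061 ≈ 0.693685

0.6937


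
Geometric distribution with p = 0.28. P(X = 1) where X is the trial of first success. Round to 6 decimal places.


P = (1-p)^(k-1) * p
(1-p)^(k-1) = 0.72^0 = 1
P = 1 * 0.28 = 0.28

0.280000


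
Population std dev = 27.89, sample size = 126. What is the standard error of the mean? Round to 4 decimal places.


SE = sigma / sqrt(n)
sqrt(126) ≈ 11.224972
SE = 27.89 / 11.224972 ≈ 2.484639

2.4846


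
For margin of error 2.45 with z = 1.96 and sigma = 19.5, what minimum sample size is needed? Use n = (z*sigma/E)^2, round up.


z*sigma/E = 1.96 * 19.5 / 2.45 = 15.6
(z*sigma/E)^2 = 243.36
round up: n = 244

244


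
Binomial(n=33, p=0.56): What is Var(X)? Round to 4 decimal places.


Var = n*p*(1-p) = 33 * 0.56 * 0.44 = 8.1312

8.1312


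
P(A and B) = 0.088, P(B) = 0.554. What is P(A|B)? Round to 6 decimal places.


P(A|B) = P(A and B) / P(B) = 0.088 / 0.554 = 44/277 ≈ 0.15884477

0.158845


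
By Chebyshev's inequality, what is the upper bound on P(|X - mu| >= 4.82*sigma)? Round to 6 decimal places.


P <= 1/k^2
k^2 = 4.82^2 = 23.2324
1/k^2 = 1 / 23.2324 ≈ 0.04304334

0.043043


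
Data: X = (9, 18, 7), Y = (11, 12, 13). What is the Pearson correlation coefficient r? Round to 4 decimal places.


r = sum((xi-xbar)(yi-ybar)) / sqrt(sum((xi-xbar)^2) * sum((yi-ybar)^2))
n = 3, xbar = 34/3 ≈ 11.333333, ybar = 36/3 = 12
Sxy = sum((xi-xbar)(yi-ybar)) = -2
Sxx = sum((xi-xbar)^2) = 206/3 ≈ 68.666667
Syy = sum((yi-ybar)^2) = 2
sqrt(Sxx*Syy) ≈ 11.718931
r = Sxy / sqrt(Sxx*Syy) = -2 / 11.718931 ≈ -0.170664

-0.1707


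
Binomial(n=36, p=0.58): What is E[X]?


E[X] = n*p = 36 * 0.58 = 20.88

20.88


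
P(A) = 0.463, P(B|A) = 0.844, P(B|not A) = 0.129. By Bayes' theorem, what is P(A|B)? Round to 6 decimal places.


P(A|B) = P(B|A)*P(A) / P(B), P(B) = P(B|A)*P(A) + P(B|not A)*P(not A)
P(B|A)*P(A) = 0.844 * 0.463 = 0.390772
P(B|not A)*P(not A) = 0.129 * 0.537 = 0.069273
P(B) = 0.390772 + 0.069273 = 0.460045
P(A|B) = 0.390772 / 0.460045 ≈ 0.84942125

0.849421


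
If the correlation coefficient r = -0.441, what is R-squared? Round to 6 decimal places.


R^2 = r^2 = (-0.441)^2 = 0.194481

0.194481


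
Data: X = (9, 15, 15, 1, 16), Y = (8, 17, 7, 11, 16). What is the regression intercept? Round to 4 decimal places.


a = ybar - b*xbar, where b = sum((xi-xbar)(yi-ybar)) / sum((xi-xbar)^2)
n = 5, xbar = 56/5 = 11.2, ybar = 59/5 = 11.8
Sxy = sum((xi-xbar)(yi-ybar)) = 38.2
Sxx = sum((xi-xbar)^2) = 160.8
b = Sxy / Sxx = 191/804 ≈ 0.237562
a = 11.8 - 0.237562 * 11.2 = 1837/201 ≈ 9.139303

9.1393


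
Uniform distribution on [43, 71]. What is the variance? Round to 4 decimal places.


Var = (b-a)^2 / 12
(b-a)^2 = (71 - 43)^2 = 784
Var = 784/12 ≈ 65.333333

65.3333


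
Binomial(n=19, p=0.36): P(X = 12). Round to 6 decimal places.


P = C(n,k) * p^k * (1-p)^(n-k)
C(19,12) = 50388
p^k = 0.36^12 ≈ 0.000004738381
(1-p)^(n-k) = 0.64^7 ≈ 0.04398047
P = 50388 * 0.000004738381 * 0.04398047 ≈ 0.010501

0.010501


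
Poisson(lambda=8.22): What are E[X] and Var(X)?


E[X] = Var(X) = lambda = 8.22

8.22, 8.22


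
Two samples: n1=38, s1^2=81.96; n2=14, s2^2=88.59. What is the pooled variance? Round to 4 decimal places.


sp^2 = ((n1-1)*s1^2 + (n2-1)*s2^2)/(n1+n2-2)
(n1-1)*s1^2 = 37 * 81.96 = 3032.52
(n2-1)*s2^2 = 13 * 88.59 = 1151.67
numerator = 3032.52 + 1151.67 = 4184.19
n1+n2-2 = 50
sp^2 = 4184.19 / 50 = 83.6838

83.6838


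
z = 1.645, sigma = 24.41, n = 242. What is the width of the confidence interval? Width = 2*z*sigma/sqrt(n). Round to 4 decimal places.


width = 2*z*sigma/sqrt(n)
2*z*sigma = 2 * 1.645 * 24.41 = 80.3089
sqrt(242) ≈ 15.556349
width = 80.3089 / 15.556349 ≈ 5.162452

5.1625


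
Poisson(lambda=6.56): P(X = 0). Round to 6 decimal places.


P = e^(-lam) * lam^k / k!
e^(-6.56) ≈ 0.001415886
lam^k = 6.56^0 = 1
k! = 0! = 1
P = 0.001415886 * 1 / 1 ≈ 0.001416

0.001416


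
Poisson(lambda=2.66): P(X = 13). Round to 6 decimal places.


P = e^(-lam) * lam^k / k!
e^(-2.66) ≈ 0.06994822
lam^k = 2.66^13 ≈ 333780.742334
k! = 13! = 6227020800
P = 0.06994822 * 333780.742334 / 6227020800 ≈ 0.000004

0.000004


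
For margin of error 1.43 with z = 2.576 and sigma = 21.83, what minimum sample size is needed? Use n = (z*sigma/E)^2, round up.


z*sigma/E = 2.576 * 21.83 / 1.43 ≈ 39.324531
(z*sigma/E)^2 ≈ 1546.418775
round up: n = 1547

1547


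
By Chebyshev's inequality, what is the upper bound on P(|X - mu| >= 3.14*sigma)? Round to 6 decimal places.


P <= 1/k^2
k^2 = 3.14^2 = 9.8596
1/k^2 = 1 / 9.8596 ≈ 0.10142399

0.101424


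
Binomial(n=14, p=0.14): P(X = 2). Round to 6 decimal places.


P = C(n,k) * p^k * (1-p)^(n-k)
C(14,2) = 91
p^k = 0.14^2 = 0.0196
(1-p)^(n-k) = 0.86^12 ≈ 0.1636746
P = 91 * 0.0196 * 0.1636746 ≈ 0.291930

0.291930


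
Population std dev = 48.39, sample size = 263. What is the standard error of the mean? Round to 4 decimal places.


SE = sigma / sqrt(n)
sqrt(263) ≈ 16.217275
SE = 48.39 / 16.217275 ≈ 2.983855

2.9839


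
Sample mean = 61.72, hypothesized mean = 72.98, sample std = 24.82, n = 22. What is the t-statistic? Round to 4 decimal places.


t = (xbar - mu0) / (s/sqrt(n))
xbar - mu0 = 61.72 - 72.98 = -11.26
sqrt(22) ≈ 4.69041576
s/sqrt(n) = 24.82 / 4.69041576 ≈ 5.29164178
t = -11.26 / 5.29164178 ≈ -2.127884

-2.1279


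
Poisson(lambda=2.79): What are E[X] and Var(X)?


E[X] = Var(X) = lambda = 2.79

2.79, 2.79


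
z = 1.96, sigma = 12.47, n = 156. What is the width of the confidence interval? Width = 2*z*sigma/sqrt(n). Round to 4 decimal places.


width = 2*z*sigma/sqrt(n)
2*z*sigma = 2 * 1.96 * 12.47 = 48.8824
sqrt(156) ≈ 12.489996
width = 48.8824 / 12.489996 ≈ 3.913724

3.9137


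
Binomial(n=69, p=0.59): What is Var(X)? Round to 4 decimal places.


Var = n*p*(1-p) = 69 * 0.59 * 0.41 = 16.6911

16.6911


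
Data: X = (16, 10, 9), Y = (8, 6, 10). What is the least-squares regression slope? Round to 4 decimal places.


b = sum((xi-xbar)(yi-ybar)) / sum((xi-xbar)^2)
n = 3, xbar = 35/3 ≈ 11.666667, ybar = 24/3 = 8
Sxy = sum((xi-xbar)(yi-ybar)) = -2
Sxx = sum((xi-xbar)^2) = 86/3 ≈ 28.666667
b = Sxy / Sxx = -3/43 ≈ -0.069767

-0.0698


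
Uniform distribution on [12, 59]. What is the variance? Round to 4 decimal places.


Var = (b-a)^2 / 12
(b-a)^2 = (59 - 12)^2 = 2209
Var = 2209/12 ≈ 184.083333

184.0833


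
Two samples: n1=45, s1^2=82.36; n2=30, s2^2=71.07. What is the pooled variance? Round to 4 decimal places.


sp^2 = ((n1-1)*s1^2 + (n2-1)*s2^2)/(n1+n2-2)
(n1-1)*s1^2 = 44 * 82.36 = 3623.84
(n2-1)*s2^2 = 29 * 71.07 = 2061.03
numerator = 3623.84 + 2061.03 = 5684.87
n1+n2-2 = 73
sp^2 = 5684.87 / 73 = 568487/7300 ≈ 77.874932

77.8749


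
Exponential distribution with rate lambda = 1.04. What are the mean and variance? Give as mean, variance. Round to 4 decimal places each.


mean = 1/lam, var = 1/lam^2
mean = 1 / 1.04 = 25/26 ≈ 0.961538
lam^2 = 1.04^2 = 1.0816
var = 1 / 1.0816 = 625/676 ≈ 0.924556

0.9615, 0.9246


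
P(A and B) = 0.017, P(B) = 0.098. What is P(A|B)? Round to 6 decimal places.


P(A|B) = P(A and B) / P(B) = 0.017 / 0.098 = 17/98 ≈ 0.17346939

0.173469


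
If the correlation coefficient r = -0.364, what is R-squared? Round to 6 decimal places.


R^2 = r^2 = (-0.364)^2 = 0.132496

0.132496


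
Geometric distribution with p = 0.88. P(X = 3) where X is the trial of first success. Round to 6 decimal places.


P = (1-p)^(k-1) * p
(1-p)^(k-1) = 0.12^2 = 0.0144
P = 0.0144 * 0.88 = 0.012672

0.012672


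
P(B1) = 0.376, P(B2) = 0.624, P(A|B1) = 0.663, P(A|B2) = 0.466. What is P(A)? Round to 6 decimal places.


P(A) = P(A|B1)*P(B1) + P(A|B2)*P(B2)
P(A|B1)*P(B1) = 0.663 * 0.376 = 0.249288
P(A|B2)*P(B2) = 0.466 * 0.624 = 0.290784
P(A) = 0.249288 + 0.290784 = 0.540072

0.540072


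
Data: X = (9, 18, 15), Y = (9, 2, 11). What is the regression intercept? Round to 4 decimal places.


a = ybar - b*xbar, where b = sum((xi-xbar)(yi-ybar)) / sum((xi-xbar)^2)
n = 3, xbar = 42/3 = 14, ybar = 22/3 ≈ 7.333333
Sxy = sum((xi-xbar)(yi-ybar)) = -26
Sxx = sum((xi-xbar)^2) = 42
b = Sxy / Sxx = -13/21 ≈ -0.619048
a = 7.333333 - (-0.619048) * 14 = 16

16.0000


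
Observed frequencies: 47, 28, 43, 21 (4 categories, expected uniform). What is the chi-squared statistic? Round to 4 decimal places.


chi2 = sum((O-E)^2/E), E = total/4
total = 139, E = 139/4 = 34.75
(47 - 34.75)^2 / 34.75 = 150.0625 / 34.75 = 2401/556 ≈ 4.318345
(28 - 34.75)^2 / 34.75 = 45.5625 / 34.75 = 729/556 ≈ 1.311151
(43 - 34.75)^2 / 34.75 = 68.0625 / 34.75 = 1089/556 ≈ 1.958633
(21 - 34.75)^2 / 34.75 = 189.0625 / 34.75 = 3025/556 ≈ 5.440647
chi2 = 1811/139 ≈ 13.028777

13.0288
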